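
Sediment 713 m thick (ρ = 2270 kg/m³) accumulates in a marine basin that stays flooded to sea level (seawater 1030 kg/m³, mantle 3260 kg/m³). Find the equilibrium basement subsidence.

396 m

Submarine loading: the sediment displaces seawater, and the subsidence is in turn flooded, so s (ρ_m − ρ_w) = t (ρ_sed − ρ_w).
s = 713 m × (2270 − 1030) / (3260 − 1030) = 396 m.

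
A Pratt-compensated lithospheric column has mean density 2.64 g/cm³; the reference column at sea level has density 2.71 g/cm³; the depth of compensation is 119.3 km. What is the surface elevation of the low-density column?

ρ_ref D = ρ (D + h) → h = D (ρ_ref − ρ)/ρ.
h = 119.3 km × (2.71 − 2.64)/2.64 = 3.16 km.

3.16 km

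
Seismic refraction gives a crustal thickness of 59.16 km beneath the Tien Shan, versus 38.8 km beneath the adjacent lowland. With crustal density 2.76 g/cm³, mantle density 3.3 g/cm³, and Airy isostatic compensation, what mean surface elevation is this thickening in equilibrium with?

3.33 km

Excess crust Δ = 59.16 km − 38.8 km = 20.36 km, split between elevation h and root r with h + r = Δ.
Airy balance ρ_c h = (ρ_m − ρ_c) r gives r = h ρ_c/(ρ_m − ρ_c), so h (1 + ρ_c/(ρ_m − ρ_c)) = Δ, i.e. h = Δ (ρ_m − ρ_c)/ρ_m.
h = 20.36 km × 0.54/3.3 = 3.33 km.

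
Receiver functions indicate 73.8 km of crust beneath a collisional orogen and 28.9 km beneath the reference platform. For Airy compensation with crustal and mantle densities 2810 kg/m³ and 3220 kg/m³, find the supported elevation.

5.72 km

Excess crust Δ = 73.8 km − 28.9 km = 44.9 km, split between elevation h and root r with h + r = Δ.
Airy balance ρ_c h = (ρ_m − ρ_c) r gives r = h ρ_c/(ρ_m − ρ_c), so h (1 + ρ_c/(ρ_m − ρ_c)) = Δ, i.e. h = Δ (ρ_m − ρ_c)/ρ_m.
h = 44.9 km × 410/3220 = 5.72 km.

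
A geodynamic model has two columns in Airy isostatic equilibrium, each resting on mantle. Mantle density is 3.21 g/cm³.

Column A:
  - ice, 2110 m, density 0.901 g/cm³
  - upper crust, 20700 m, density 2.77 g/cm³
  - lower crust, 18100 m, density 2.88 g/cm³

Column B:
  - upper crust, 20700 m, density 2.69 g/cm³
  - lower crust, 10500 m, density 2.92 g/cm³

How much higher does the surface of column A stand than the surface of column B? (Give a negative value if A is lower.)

1910 m

For any compensation level in the mantle, the mantle terms cancel and isostasy reduces to e = (Σt_A − Σt_B) − (Σ(ρt)_A − Σ(ρt)_B) / ρ_m.
Σt_A = 40910 m; Σt_B = 31200 m; Σ(ρt)_A = 111368.11; Σ(ρt)_B = 86343 (in m·g/cm³).
e = (40910 − 31200) − (111368.11 − 86343) / 3.21 = 1910 m.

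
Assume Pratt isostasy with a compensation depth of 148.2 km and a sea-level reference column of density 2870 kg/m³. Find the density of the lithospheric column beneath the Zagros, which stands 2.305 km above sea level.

2830 kg/m³

Pratt balance: ρ_ref D = ρ (D + h).
ρ = ρ_ref D/(D + h) = 2870 × 148.2 km/(148.2 km + 2.305 km) = 2830 kg/m³.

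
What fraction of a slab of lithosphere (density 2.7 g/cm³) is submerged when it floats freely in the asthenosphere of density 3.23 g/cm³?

Submerged fraction = ρ_obj/ρ_fluid = 2.7/3.23 = 83.6%.

83.6%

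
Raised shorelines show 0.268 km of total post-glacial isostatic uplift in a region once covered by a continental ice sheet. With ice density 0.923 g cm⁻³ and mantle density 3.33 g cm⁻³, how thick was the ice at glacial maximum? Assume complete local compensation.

u = t ρ_ice/ρ_m → t = u ρ_m/ρ_ice = 0.268 km × 3.33/0.923 = 0.967 km.

0.967 km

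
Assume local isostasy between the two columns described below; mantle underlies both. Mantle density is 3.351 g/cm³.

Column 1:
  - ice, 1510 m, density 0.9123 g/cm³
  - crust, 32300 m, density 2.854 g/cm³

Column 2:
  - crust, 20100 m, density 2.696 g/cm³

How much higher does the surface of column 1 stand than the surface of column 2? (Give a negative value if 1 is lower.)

For any compensation level in the mantle, the mantle terms cancel and isostasy reduces to e = (Σt_1 − Σt_2) − (Σ(ρt)_1 − Σ(ρt)_2) / ρ_m.
Σt_1 = 33810 m; Σt_2 = 20100 m; Σ(ρt)_1 = 93561.773; Σ(ρt)_2 = 54189.6 (in m·g/cm³).
e = (33810 − 20100) − (93561.773 − 54189.6) / 3.351 = 1960 m.

1960 m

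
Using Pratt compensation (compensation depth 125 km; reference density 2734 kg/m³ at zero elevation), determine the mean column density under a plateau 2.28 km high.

Pratt balance: ρ_ref D = ρ (D + h).
ρ = ρ_ref D/(D + h) = 2734 × 125 km/(125 km + 2.28 km) = 2690 kg/m³.

2690 kg/m³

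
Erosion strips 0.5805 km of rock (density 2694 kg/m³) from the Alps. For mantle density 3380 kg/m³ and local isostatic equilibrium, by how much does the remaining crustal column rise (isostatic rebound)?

0.463 km

Unloading: uplift u = e ρ_c/ρ_m = 0.5805 km × 2694/3380 = 0.463 km.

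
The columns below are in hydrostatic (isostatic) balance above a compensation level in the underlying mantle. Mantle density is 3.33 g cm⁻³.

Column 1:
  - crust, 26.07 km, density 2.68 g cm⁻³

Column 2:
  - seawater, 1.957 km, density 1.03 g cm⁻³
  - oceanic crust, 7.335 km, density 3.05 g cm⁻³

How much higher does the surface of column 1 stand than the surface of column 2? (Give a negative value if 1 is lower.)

3.12 km

For any compensation level in the mantle, the mantle terms cancel and isostasy reduces to e = (Σt_1 − Σt_2) − (Σ(ρt)_1 − Σ(ρt)_2) / ρ_m.
Σt_1 = 26.07 km; Σt_2 = 9.292 km; Σ(ρt)_1 = 69.8676; Σ(ρt)_2 = 24.38746 (in km·g cm⁻³).
e = (26.07 − 9.292) − (69.8676 − 24.38746) / 3.33 = 3.12 km.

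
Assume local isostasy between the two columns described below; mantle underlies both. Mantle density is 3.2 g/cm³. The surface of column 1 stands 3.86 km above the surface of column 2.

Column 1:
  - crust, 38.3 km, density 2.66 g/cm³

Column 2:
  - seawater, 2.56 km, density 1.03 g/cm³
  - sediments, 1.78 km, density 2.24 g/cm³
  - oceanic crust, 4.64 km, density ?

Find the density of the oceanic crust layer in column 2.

2.97 g/cm³

Take the compensation level at the base of the deeper column (depth z_c below the surface of column 1) and equate Σ ρ_i t_i down to z_c; mantle fills any gap and the z_c terms cancel.
Column 1: 38.3×2.66 + (z_c − 38.3)×3.2
Column 2: 3.86×0 + 2.56×1.03 + 1.78×2.24 + 4.64×ρ + (z_c − 3.86 − 8.98)×3.2
The z_c×3.2 term appears on both sides and cancels. Collect the known terms of each column as K = Σ(ρt)_known − 3.2 × (depth of known layers): K_1 = 101.878 − 3.2×38.3 = −20.682; K_2 = 6.624 − 3.2×(3.86 + 8.98) = −34.464.
Balance: K_1 = K_2 + 4.64×ρ, so ρ = (K_1 − K_2)/4.64 = 13.782/4.64 = 2.97 g/cm³.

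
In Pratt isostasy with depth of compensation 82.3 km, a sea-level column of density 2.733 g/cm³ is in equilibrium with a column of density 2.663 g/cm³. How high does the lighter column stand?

2.16 km

ρ_ref D = ρ (D + h) → h = D (ρ_ref − ρ)/ρ.
h = 82.3 km × (2.733 − 2.663)/2.663 = 2.16 km.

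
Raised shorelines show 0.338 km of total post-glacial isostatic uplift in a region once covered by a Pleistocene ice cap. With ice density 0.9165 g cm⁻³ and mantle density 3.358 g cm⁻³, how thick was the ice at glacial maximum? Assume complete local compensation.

u = t ρ_ice/ρ_m → t = u ρ_m/ρ_ice = 0.338 km × 3.358/0.9165 = 1.24 km.

1.24 km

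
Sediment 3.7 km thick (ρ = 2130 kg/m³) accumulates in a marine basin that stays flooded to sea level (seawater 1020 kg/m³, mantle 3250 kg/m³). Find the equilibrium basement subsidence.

Submarine loading: the sediment displaces seawater, and the subsidence is in turn flooded, so s (ρ_m − ρ_w) = t (ρ_sed − ρ_w).
s = 3.7 km × (2130 − 1020) / (3250 − 1020) = 1.84 km.

1.84 km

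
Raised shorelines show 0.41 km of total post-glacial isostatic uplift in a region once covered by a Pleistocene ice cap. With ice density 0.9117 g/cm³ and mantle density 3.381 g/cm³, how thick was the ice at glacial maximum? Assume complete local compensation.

u = t ρ_ice/ρ_m → t = u ρ_m/ρ_ice = 0.41 km × 3.381/0.9117 = 1.52 km.

1.52 km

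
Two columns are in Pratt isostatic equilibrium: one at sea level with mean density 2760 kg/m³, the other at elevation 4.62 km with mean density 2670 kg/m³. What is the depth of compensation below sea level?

137 km

ρ_ref D = ρ (D + h) → D (ρ_ref − ρ) = ρ h.
D = ρ h/(ρ_ref − ρ) = 2670 × 4.62 km/(2760 − 2670) = 137 km.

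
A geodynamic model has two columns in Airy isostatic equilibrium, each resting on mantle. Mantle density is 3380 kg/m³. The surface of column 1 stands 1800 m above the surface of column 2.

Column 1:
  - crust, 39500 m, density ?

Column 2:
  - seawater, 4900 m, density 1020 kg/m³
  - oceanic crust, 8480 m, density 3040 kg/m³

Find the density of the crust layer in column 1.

2860 kg/m³

Take the compensation level at the base of the deeper column (depth z_c below the surface of column 1) and equate Σ ρ_i t_i down to z_c; mantle fills any gap and the z_c terms cancel.
Column 1: 39500×ρ + (z_c − 39500)×3380
Column 2: 1800×0 + 4900×1020 + 8480×3040 + (z_c − 1800 − 13380)×3380
The z_c×3380 term appears on both sides and cancels. Collect the known terms of each column as K = Σ(ρt)_known − 3380 × (depth of known layers): K_1 = 0 − 3380×39500 = −133510000; K_2 = 30777200 − 3380×(1800 + 13380) = −20531200.
Balance: K_1 + 39500×ρ = K_2, so ρ = (K_2 − K_1)/39500 = 112979000/39500 = 2860 kg/m³.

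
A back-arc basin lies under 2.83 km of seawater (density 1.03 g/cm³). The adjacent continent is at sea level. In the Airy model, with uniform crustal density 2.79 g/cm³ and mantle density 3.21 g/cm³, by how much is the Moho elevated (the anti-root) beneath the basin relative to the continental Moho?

Balancing pressure at the compensation depth: replacing crust with seawater at the top is compensated by replacing crust with mantle at the base: d (ρ_c − ρ_w) = a (ρ_m − ρ_c).
a = d (ρ_c − ρ_w)/(ρ_m − ρ_c) = 2.83 km × 1.76/0.42 = 11.9 km.

11.9 km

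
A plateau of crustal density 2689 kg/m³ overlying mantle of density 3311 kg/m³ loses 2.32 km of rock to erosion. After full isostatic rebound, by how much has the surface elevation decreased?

0.436 km

Rebound u = e ρ_c/ρ_m = 2.32 km × 2689/3311 = 1.884 km.
Net surface drop = e − u = 2.32 km − 1.884 km = e (ρ_m − ρ_c)/ρ_m = 0.436 km.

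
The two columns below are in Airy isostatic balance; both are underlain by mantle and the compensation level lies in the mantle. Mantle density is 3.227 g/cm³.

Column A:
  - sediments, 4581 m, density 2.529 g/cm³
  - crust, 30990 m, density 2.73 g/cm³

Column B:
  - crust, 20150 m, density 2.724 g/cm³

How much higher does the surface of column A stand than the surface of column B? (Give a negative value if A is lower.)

2620 m

For any compensation level in the mantle, the mantle terms cancel and isostasy reduces to e = (Σt_A − Σt_B) − (Σ(ρt)_A − Σ(ρt)_B) / ρ_m.
Σt_A = 35571 m; Σt_B = 20150 m; Σ(ρt)_A = 96188.049; Σ(ρt)_B = 54888.6 (in m·g/cm³).
e = (35571 − 20150) − (96188.049 − 54888.6) / 3.227 = 2620 m.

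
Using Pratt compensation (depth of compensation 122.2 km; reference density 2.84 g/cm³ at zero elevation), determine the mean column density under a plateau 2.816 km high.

2.78 g/cm³

Pratt balance: ρ_ref D = ρ (D + h).
ρ = ρ_ref D/(D + h) = 2.84 × 122.2 km/(122.2 km + 2.816 km) = 2.78 g/cm³.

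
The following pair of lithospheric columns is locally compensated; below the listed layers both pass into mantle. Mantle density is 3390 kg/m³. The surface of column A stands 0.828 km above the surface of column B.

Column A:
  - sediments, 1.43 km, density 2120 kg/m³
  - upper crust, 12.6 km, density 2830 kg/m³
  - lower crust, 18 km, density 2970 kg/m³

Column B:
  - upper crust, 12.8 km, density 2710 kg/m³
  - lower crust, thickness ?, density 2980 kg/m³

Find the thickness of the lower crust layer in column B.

Take the compensation level at the base of the deeper column (depth z_c below the surface of column A) and equate Σ ρ_i t_i down to z_c; mantle fills any gap and the z_c terms cancel.
Column A: 1.43×2120 + 12.6×2830 + 18×2970 + (z_c − 32.03)×3390
Column B: 0.828×0 + 12.8×2710 + x×2980 + (z_c − 0.828 − 12.8 − x)×3390
The z_c×3390 term appears on both sides and cancels. Collect the known terms of each column as K = Σ(ρt)_known − 3390 × (depth of known layers): K_A = 92149.6 − 3390×32.03 = −16432.1; K_B = 34688 − 3390×(0.828 + 12.8) = −11510.92.
Balance: K_A = K_B − x×(3390 − 2980), so x = (K_B − K_A)/(3390 − 2980) = 4921.18/410 = 12 km.

12 km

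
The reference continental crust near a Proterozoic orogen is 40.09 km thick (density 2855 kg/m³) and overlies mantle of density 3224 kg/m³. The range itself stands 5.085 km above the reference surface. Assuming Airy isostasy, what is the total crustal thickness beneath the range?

Root depth r = h ρ_c / (ρ_m − ρ_c) = 5.085 km × 2855 / 369 = 39.34 km.
Total thickness = T + h + r = 40.09 km + 5.085 km + 39.34 km = 84.5 km.

84.5 km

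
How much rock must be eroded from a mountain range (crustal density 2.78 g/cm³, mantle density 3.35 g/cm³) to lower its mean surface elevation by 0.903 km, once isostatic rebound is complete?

Net drop Δ = e − u = e − e ρ_c/ρ_m = e (ρ_m − ρ_c)/ρ_m.
e = Δ ρ_m/(ρ_m − ρ_c) = 0.903 km × 3.35/0.57 = 5.31 km.

5.31 km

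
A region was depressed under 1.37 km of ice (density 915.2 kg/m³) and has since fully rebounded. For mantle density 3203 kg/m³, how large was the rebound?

0.391 km

Removing the load lets mantle flow back in; uplift u satisfies ρ_ice t = ρ_m u.
u = t ρ_ice/ρ_m = 1.37 km × 915.2/3203 = 0.391 km.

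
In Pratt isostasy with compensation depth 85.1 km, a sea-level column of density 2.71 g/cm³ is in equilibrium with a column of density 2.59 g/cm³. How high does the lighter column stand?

3.94 km

ρ_ref D = ρ (D + h) → h = D (ρ_ref − ρ)/ρ.
h = 85.1 km × (2.71 − 2.59)/2.59 = 3.94 km.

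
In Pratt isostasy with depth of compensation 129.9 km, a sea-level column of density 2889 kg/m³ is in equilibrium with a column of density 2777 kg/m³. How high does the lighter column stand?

ρ_ref D = ρ (D + h) → h = D (ρ_ref − ρ)/ρ.
h = 129.9 km × (2889 − 2777)/2777 = 5.24 km.

5.24 km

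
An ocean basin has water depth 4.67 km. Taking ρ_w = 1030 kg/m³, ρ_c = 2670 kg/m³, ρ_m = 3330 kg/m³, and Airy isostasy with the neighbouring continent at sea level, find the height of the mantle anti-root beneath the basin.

11.6 km

Balancing pressure at the compensation depth: replacing crust with seawater at the top is compensated by replacing crust with mantle at the base: d (ρ_c − ρ_w) = a (ρ_m − ρ_c).
a = d (ρ_c − ρ_w)/(ρ_m − ρ_c) = 4.67 km × 1640/660 = 11.6 km.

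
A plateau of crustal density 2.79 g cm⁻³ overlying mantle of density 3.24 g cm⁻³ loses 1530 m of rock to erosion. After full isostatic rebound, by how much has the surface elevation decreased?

212 m

Rebound u = e ρ_c/ρ_m = 1530 m × 2.79/3.24 = 1318 m.
Net surface drop = e − u = 1530 m − 1318 m = e (ρ_m − ρ_c)/ρ_m = 212 m.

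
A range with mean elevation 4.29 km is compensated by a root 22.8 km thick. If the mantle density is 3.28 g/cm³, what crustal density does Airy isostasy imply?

ρ_c h = (ρ_m − ρ_c) r → ρ_c (h + r) = ρ_m r → ρ_c = ρ_m r / (h + r).
ρ_c = 3.28 × 22.8 km / (4.29 km + 22.8 km) = 2.76 g/cm³.

2.76 g/cm³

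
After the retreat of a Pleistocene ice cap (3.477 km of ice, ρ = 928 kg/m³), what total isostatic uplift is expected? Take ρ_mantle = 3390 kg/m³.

Removing the load lets mantle flow back in; uplift u satisfies ρ_ice t = ρ_m u.
u = t ρ_ice/ρ_m = 3.477 km × 928/3390 = 0.952 km.

0.952 km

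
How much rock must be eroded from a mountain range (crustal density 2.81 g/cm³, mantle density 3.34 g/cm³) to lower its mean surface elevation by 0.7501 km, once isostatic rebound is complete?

4.73 km

Net drop Δ = e − u = e − e ρ_c/ρ_m = e (ρ_m − ρ_c)/ρ_m.
e = Δ ρ_m/(ρ_m − ρ_c) = 0.7501 km × 3.34/0.53 = 4.73 km.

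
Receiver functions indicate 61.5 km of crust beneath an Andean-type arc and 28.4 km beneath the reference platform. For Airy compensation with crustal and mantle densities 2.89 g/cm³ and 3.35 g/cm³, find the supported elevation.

4.55 km

Excess crust Δ = 61.5 km − 28.4 km = 33.1 km, split between elevation h and root r with h + r = Δ.
Airy balance ρ_c h = (ρ_m − ρ_c) r gives r = h ρ_c/(ρ_m − ρ_c), so h (1 + ρ_c/(ρ_m − ρ_c)) = Δ, i.e. h = Δ (ρ_m − ρ_c)/ρ_m.
h = 33.1 km × 0.46/3.35 = 4.55 km.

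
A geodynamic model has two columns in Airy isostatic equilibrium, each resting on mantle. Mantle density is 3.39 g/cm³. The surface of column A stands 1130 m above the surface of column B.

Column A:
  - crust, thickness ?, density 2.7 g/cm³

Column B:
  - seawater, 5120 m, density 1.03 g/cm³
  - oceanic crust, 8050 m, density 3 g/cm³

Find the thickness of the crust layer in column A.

Take the compensation level at the base of the deeper column (depth z_c below the surface of column A) and equate Σ ρ_i t_i down to z_c; mantle fills any gap and the z_c terms cancel.
Column A: x×2.7 + (z_c − 0 − x)×3.39
Column B: 1130×0 + 5120×1.03 + 8050×3 + (z_c − 1130 − 13170)×3.39
The z_c×3.39 term appears on both sides and cancels. Collect the known terms of each column as K = Σ(ρt)_known − 3.39 × (depth of known layers): K_A = 0 − 3.39×0 = 0; K_B = 29423.6 − 3.39×(1130 + 13170) = −19053.4.
Balance: K_A − x×(3.39 − 2.7) = K_B, so x = (K_A − K_B)/(3.39 − 2.7) = 19053.4/0.69 = 27600 m.

27600 m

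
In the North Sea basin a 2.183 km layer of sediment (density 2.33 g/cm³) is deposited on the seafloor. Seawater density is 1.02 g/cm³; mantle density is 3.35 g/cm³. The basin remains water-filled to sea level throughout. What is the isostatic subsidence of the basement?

Submarine loading: the sediment displaces seawater, and the subsidence is in turn flooded, so s (ρ_m − ρ_w) = t (ρ_sed − ρ_w).
s = 2.183 km × (2.33 − 1.02) / (3.35 − 1.02) = 1.23 km.

1.23 km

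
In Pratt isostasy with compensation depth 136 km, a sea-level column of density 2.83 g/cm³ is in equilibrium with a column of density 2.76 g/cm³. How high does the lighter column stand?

3.45 km

ρ_ref D = ρ (D + h) → h = D (ρ_ref − ρ)/ρ.
h = 136 km × (2.83 − 2.76)/2.76 = 3.45 km.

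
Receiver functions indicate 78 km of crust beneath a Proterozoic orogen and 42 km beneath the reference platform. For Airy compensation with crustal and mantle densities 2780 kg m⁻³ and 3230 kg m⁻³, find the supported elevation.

Excess crust Δ = 78 km − 42 km = 36 km, split between elevation h and root r with h + r = Δ.
Airy balance ρ_c h = (ρ_m − ρ_c) r gives r = h ρ_c/(ρ_m − ρ_c), so h (1 + ρ_c/(ρ_m − ρ_c)) = Δ, i.e. h = Δ (ρ_m − ρ_c)/ρ_m.
h = 36 km × 450/3230 = 5.02 km.

5.02 km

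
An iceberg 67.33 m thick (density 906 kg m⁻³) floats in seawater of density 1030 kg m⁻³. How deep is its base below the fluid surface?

Draft d = t ρ_obj/ρ_fluid = 67.33 m × 906/1030 = 59.2 m.

59.2 m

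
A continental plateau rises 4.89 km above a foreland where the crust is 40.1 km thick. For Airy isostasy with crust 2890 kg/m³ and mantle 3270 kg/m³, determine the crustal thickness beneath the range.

82.2 km

Root depth r = h ρ_c / (ρ_m − ρ_c) = 4.89 km × 2890 / 380 = 37.19 km.
Total thickness = T + h + r = 40.1 km + 4.89 km + 37.19 km = 82.2 km.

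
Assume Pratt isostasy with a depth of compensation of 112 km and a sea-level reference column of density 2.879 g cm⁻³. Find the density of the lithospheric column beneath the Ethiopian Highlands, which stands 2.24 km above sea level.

2.82 g cm⁻³

Pratt balance: ρ_ref D = ρ (D + h).
ρ = ρ_ref D/(D + h) = 2.879 × 112 km/(112 km + 2.24 km) = 2.82 g cm⁻³.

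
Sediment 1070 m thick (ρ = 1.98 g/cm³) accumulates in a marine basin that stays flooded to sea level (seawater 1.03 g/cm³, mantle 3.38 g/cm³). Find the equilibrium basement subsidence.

433 m

Submarine loading: the sediment displaces seawater, and the subsidence is in turn flooded, so s (ρ_m − ρ_w) = t (ρ_sed − ρ_w).
s = 1070 m × (1.98 − 1.03) / (3.38 − 1.03) = 433 m.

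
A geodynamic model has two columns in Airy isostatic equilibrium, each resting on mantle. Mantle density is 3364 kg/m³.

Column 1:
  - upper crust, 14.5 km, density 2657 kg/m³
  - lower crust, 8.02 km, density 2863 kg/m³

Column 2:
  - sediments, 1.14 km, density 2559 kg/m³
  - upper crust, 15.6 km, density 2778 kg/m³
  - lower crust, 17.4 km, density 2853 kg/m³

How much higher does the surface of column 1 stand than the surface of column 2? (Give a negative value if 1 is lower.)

For any compensation level in the mantle, the mantle terms cancel and isostasy reduces to e = (Σt_1 − Σt_2) − (Σ(ρt)_1 − Σ(ρt)_2) / ρ_m.
Σt_1 = 22.52 km; Σt_2 = 34.14 km; Σ(ρt)_1 = 61487.76; Σ(ρt)_2 = 95896.26 (in km·kg/m³).
e = (22.52 − 34.14) − (61487.76 − 95896.26) / 3364 = −1.39 km.

−1.39 km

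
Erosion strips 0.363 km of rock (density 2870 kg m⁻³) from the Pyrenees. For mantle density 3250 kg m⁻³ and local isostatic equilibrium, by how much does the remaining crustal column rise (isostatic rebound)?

0.321 km

Unloading: uplift u = e ρ_c/ρ_m = 0.363 km × 2870/3250 = 0.321 km.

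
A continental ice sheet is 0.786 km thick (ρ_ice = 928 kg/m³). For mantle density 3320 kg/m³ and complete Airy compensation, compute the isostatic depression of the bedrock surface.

0.22 km

Isostatic balance requires: the ice load ρ_ice t is balanced by mantle displaced below, ρ_m s.
s = t ρ_ice / ρ_m = 0.786 km × 928/3320 = 0.22 km.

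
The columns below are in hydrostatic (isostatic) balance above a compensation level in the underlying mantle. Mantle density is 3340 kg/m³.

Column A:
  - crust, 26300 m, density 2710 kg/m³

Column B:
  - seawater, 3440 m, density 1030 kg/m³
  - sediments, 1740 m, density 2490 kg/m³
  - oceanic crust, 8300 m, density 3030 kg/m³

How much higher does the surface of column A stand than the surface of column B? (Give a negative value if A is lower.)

For any compensation level in the mantle, the mantle terms cancel and isostasy reduces to e = (Σt_A − Σt_B) − (Σ(ρt)_A − Σ(ρt)_B) / ρ_m.
Σt_A = 26300 m; Σt_B = 13480 m; Σ(ρt)_A = 71273000; Σ(ρt)_B = 33024800 (in m·kg/m³).
e = (26300 − 13480) − (71273000 − 33024800) / 3340 = 1370 m.

1370 m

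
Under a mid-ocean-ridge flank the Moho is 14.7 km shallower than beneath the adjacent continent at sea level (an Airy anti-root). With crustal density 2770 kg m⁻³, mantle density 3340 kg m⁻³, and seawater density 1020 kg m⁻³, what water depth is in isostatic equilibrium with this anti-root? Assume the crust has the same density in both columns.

Replacing a thickness d of crust by seawater at the top must be balanced by replacing crust with mantle at the base: d (ρ_c − ρ_w) = a (ρ_m − ρ_c).
d = a (ρ_m − ρ_c)/(ρ_c − ρ_w) = 14.7 km × 570/1750 = 4.79 km.

4.79 km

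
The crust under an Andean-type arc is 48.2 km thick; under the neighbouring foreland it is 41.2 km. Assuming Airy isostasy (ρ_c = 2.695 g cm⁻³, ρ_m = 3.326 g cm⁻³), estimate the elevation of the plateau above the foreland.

Excess crust Δ = 48.2 km − 41.2 km = 7 km, split between elevation h and root r with h + r = Δ.
Airy balance ρ_c h = (ρ_m − ρ_c) r gives r = h ρ_c/(ρ_m − ρ_c), so h (1 + ρ_c/(ρ_m − ρ_c)) = Δ, i.e. h = Δ (ρ_m − ρ_c)/ρ_m.
h = 7 km × 0.631/3.326 = 1.33 km.

1.33 km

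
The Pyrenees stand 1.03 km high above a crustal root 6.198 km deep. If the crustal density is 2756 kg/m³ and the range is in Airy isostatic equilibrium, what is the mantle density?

Airy balance: ρ_c h = (ρ_m − ρ_c) r → ρ_m = ρ_c (1 + h/r).
ρ_m = 2756 × (1 + 1.03 km/6.198 km) = 3210 kg/m³.

3210 kg/m³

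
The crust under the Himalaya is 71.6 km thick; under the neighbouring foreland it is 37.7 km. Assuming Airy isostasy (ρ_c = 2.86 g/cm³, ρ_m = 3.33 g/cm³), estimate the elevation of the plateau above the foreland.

Excess crust Δ = 71.6 km − 37.7 km = 33.9 km, split between elevation h and root r with h + r = Δ.
Airy balance ρ_c h = (ρ_m − ρ_c) r gives r = h ρ_c/(ρ_m − ρ_c), so h (1 + ρ_c/(ρ_m − ρ_c)) = Δ, i.e. h = Δ (ρ_m − ρ_c)/ρ_m.
h = 33.9 km × 0.47/3.33 = 4.78 km.

4.78 km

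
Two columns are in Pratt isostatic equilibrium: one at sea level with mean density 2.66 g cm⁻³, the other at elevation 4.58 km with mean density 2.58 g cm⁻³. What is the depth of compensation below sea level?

ρ_ref D = ρ (D + h) → D (ρ_ref − ρ) = ρ h.
D = ρ h/(ρ_ref − ρ) = 2.58 × 4.58 km/(2.66 − 2.58) = 148 km.

148 km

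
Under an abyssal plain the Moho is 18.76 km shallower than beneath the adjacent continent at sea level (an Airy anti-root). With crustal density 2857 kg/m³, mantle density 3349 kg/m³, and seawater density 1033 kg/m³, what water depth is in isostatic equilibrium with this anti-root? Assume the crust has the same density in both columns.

Replacing a thickness d of crust by seawater at the top must be balanced by replacing crust with mantle at the base: d (ρ_c − ρ_w) = a (ρ_m − ρ_c).
d = a (ρ_m − ρ_c)/(ρ_c − ρ_w) = 18.76 km × 492/1824 = 5.06 km.

5.06 km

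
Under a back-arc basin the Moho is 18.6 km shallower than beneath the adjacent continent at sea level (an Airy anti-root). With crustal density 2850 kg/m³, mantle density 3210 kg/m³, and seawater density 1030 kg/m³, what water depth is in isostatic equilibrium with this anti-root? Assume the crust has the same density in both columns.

3.68 km

Replacing a thickness d of crust by seawater at the top must be balanced by replacing crust with mantle at the base: d (ρ_c − ρ_w) = a (ρ_m − ρ_c).
d = a (ρ_m − ρ_c)/(ρ_c − ρ_w) = 18.6 km × 360/1820 = 3.68 km.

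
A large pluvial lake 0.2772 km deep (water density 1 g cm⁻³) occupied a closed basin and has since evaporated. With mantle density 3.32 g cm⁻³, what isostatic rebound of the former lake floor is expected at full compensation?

u = d ρ_w/ρ_m = 0.2772 km × 1/3.32 = 0.0835 km.

0.0835 km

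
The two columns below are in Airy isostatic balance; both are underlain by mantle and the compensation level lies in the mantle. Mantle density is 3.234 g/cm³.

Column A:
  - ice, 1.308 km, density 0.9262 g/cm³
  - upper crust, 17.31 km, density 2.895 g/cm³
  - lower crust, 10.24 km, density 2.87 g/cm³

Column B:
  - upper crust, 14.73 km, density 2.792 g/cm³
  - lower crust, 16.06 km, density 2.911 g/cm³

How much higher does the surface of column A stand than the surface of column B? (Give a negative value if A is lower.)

0.283 km

For any compensation level in the mantle, the mantle terms cancel and isostasy reduces to e = (Σt_A − Σt_B) − (Σ(ρt)_A − Σ(ρt)_B) / ρ_m.
Σt_A = 28.858 km; Σt_B = 30.79 km; Σ(ρt)_A = 80.7127196; Σ(ρt)_B = 87.87682 (in km·g/cm³).
e = (28.858 − 30.79) − (80.7127196 − 87.87682) / 3.234 = 0.283 km.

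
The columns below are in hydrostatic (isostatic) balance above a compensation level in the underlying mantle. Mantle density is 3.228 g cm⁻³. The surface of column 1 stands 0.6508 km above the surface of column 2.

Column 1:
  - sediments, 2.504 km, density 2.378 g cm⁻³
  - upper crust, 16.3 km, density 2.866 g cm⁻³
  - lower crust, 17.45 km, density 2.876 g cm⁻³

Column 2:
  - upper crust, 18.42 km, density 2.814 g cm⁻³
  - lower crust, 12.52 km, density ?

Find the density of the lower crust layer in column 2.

2.87 g cm⁻³

Take the compensation level at the base of the deeper column (depth z_c below the surface of column 1) and equate Σ ρ_i t_i down to z_c; mantle fills any gap and the z_c terms cancel.
Column 1: 2.504×2.378 + 16.3×2.866 + 17.45×2.876 + (z_c − 36.254)×3.228
Column 2: 0.6508×0 + 18.42×2.814 + 12.52×ρ + (z_c − 0.6508 − 30.94)×3.228
The z_c×3.228 term appears on both sides and cancels. Collect the known terms of each column as K = Σ(ρt)_known − 3.228 × (depth of known layers): K_1 = 102.856512 − 3.228×36.254 = −14.1714; K_2 = 51.83388 − 3.228×(0.6508 + 30.94) = −50.1412224.
Balance: K_1 = K_2 + 12.52×ρ, so ρ = (K_1 − K_2)/12.52 = 35.9698/12.52 = 2.87 g cm⁻³.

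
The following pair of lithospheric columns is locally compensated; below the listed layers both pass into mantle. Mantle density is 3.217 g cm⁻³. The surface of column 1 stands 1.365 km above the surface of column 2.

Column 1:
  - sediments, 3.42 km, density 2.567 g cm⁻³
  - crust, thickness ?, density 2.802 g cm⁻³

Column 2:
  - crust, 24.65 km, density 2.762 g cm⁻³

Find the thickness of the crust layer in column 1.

Take the compensation level at the base of the deeper column (depth z_c below the surface of column 1) and equate Σ ρ_i t_i down to z_c; mantle fills any gap and the z_c terms cancel.
Column 1: 3.42×2.567 + x×2.802 + (z_c − 3.42 − x)×3.217
Column 2: 1.365×0 + 24.65×2.762 + (z_c − 1.365 − 24.65)×3.217
The z_c×3.217 term appears on both sides and cancels. Collect the known terms of each column as K = Σ(ρt)_known − 3.217 × (depth of known layers): K_1 = 8.77914 − 3.217×3.42 = −2.223; K_2 = 68.0833 − 3.217×(1.365 + 24.65) = −15.606955.
Balance: K_1 − x×(3.217 − 2.802) = K_2, so x = (K_1 − K_2)/(3.217 − 2.802) = 13.384/0.415 = 32.3 km.

32.3 km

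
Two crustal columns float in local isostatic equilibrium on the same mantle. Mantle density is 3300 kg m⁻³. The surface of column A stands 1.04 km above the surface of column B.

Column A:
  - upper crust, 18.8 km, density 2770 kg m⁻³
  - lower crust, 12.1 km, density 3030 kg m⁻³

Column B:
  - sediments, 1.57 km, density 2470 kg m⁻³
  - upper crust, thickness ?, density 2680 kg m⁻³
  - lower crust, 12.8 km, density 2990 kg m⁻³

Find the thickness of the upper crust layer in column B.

7.3 km

Take the compensation level at the base of the deeper column (depth z_c below the surface of column A) and equate Σ ρ_i t_i down to z_c; mantle fills any gap and the z_c terms cancel.
Column A: 18.8×2770 + 12.1×3030 + (z_c − 30.9)×3300
Column B: 1.04×0 + 1.57×2470 + x×2680 + 12.8×2990 + (z_c − 1.04 − 14.37 − x)×3300
The z_c×3300 term appears on both sides and cancels. Collect the known terms of each column as K = Σ(ρt)_known − 3300 × (depth of known layers): K_A = 88739 − 3300×30.9 = −13231; K_B = 42149.9 − 3300×(1.04 + 14.37) = −8703.1.
Balance: K_A = K_B − x×(3300 − 2680), so x = (K_B − K_A)/(3300 − 2680) = 4527.9/620 = 7.3 km.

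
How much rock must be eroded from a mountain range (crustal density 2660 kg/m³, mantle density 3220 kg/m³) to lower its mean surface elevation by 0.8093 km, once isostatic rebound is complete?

Net drop Δ = e − u = e − e ρ_c/ρ_m = e (ρ_m − ρ_c)/ρ_m.
e = Δ ρ_m/(ρ_m − ρ_c) = 0.8093 km × 3220/560 = 4.65 km.

4.65 km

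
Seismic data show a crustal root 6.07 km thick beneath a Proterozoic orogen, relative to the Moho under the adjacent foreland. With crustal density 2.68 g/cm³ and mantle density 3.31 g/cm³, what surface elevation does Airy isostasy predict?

1.43 km

By Archimedes' principle applied to the lithosphere: ρ_c h = (ρ_m − ρ_c) r.
h = r (ρ_m − ρ_c) / ρ_c = 6.07 km × (3.31 − 2.68) / 2.68 = 1.43 km.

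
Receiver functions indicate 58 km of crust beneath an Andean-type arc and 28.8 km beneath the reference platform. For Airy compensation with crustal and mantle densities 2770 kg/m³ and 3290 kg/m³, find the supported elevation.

Excess crust Δ = 58 km − 28.8 km = 29.2 km, split between elevation h and root r with h + r = Δ.
Airy balance ρ_c h = (ρ_m − ρ_c) r gives r = h ρ_c/(ρ_m − ρ_c), so h (1 + ρ_c/(ρ_m − ρ_c)) = Δ, i.e. h = Δ (ρ_m − ρ_c)/ρ_m.
h = 29.2 km × 520/3290 = 4.62 km.

4.62 km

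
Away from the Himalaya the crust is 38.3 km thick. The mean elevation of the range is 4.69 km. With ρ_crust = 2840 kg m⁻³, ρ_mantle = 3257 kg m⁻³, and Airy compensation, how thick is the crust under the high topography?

Root depth r = h ρ_c / (ρ_m − ρ_c) = 4.69 km × 2840 / 417 = 31.94 km.
Total thickness = T + h + r = 38.3 km + 4.69 km + 31.94 km = 74.9 km.

74.9 km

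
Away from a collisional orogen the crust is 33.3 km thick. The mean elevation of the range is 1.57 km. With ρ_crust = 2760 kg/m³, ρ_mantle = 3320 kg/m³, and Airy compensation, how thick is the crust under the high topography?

Root depth r = h ρ_c / (ρ_m − ρ_c) = 1.57 km × 2760 / 560 = 7.738 km.
Total thickness = T + h + r = 33.3 km + 1.57 km + 7.738 km = 42.6 km.

42.6 km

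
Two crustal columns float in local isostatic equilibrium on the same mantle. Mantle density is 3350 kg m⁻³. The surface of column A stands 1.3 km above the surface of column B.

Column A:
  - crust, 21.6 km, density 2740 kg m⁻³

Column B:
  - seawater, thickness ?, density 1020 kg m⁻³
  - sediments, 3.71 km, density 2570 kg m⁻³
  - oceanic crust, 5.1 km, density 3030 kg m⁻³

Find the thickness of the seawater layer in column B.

Take the compensation level at the base of the deeper column (depth z_c below the surface of column A) and equate Σ ρ_i t_i down to z_c; mantle fills any gap and the z_c terms cancel.
Column A: 21.6×2740 + (z_c − 21.6)×3350
Column B: 1.3×0 + x×1020 + 3.71×2570 + 5.1×3030 + (z_c − 1.3 − 8.81 − x)×3350
The z_c×3350 term appears on both sides and cancels. Collect the known terms of each column as K = Σ(ρt)_known − 3350 × (depth of known layers): K_A = 59184 − 3350×21.6 = −13176; K_B = 24987.7 − 3350×(1.3 + 8.81) = −8880.8.
Balance: K_A = K_B − x×(3350 − 1020), so x = (K_B − K_A)/(3350 − 1020) = 4295.2/2330 = 1.84 km.

1.84 km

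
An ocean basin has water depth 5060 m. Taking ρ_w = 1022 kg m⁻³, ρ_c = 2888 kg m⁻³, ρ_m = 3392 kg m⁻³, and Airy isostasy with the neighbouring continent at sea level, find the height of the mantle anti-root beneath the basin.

18700 m

By Archimedes' principle applied to the lithosphere: replacing crust with seawater at the top is compensated by replacing crust with mantle at the base: d (ρ_c − ρ_w) = a (ρ_m − ρ_c).
a = d (ρ_c − ρ_w)/(ρ_m − ρ_c) = 5060 m × 1866/504 = 18700 m.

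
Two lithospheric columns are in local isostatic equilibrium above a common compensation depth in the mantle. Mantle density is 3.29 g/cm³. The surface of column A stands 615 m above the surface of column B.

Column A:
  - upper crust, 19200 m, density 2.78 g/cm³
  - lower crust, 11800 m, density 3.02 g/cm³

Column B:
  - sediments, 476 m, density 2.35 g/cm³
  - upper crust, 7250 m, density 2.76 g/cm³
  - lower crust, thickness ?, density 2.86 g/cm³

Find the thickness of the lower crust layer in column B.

15500 m

Take the compensation level at the base of the deeper column (depth z_c below the surface of column A) and equate Σ ρ_i t_i down to z_c; mantle fills any gap and the z_c terms cancel.
Column A: 19200×2.78 + 11800×3.02 + (z_c − 31000)×3.29
Column B: 615×0 + 476×2.35 + 7250×2.76 + x×2.86 + (z_c − 615 − 7726 − x)×3.29
The z_c×3.29 term appears on both sides and cancels. Collect the known terms of each column as K = Σ(ρt)_known − 3.29 × (depth of known layers): K_A = 89012 − 3.29×31000 = −12978; K_B = 21128.6 − 3.29×(615 + 7726) = −6313.29.
Balance: K_A = K_B − x×(3.29 − 2.86), so x = (K_B − K_A)/(3.29 − 2.86) = 6664.71/0.43 = 15500 m.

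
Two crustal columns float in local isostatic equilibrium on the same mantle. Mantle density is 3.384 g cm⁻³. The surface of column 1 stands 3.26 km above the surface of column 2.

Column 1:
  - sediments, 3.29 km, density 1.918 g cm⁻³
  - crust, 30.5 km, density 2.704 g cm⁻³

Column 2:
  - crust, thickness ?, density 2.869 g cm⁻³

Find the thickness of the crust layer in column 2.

28.2 km

Take the compensation level at the base of the deeper column (depth z_c below the surface of column 1) and equate Σ ρ_i t_i down to z_c; mantle fills any gap and the z_c terms cancel.
Column 1: 3.29×1.918 + 30.5×2.704 + (z_c − 33.79)×3.384
Column 2: 3.26×0 + x×2.869 + (z_c − 3.26 − 0 − x)×3.384
The z_c×3.384 term appears on both sides and cancels. Collect the known terms of each column as K = Σ(ρt)_known − 3.384 × (depth of known layers): K_1 = 88.78222 − 3.384×33.79 = −25.56314; K_2 = 0 − 3.384×(3.26 + 0) = −11.03184.
Balance: K_1 = K_2 − x×(3.384 − 2.869), so x = (K_2 − K_1)/(3.384 − 2.869) = 14.5313/0.515 = 28.2 km.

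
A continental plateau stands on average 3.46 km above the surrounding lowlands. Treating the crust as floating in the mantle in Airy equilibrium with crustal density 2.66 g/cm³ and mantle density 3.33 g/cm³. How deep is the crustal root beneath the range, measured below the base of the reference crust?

By Archimedes' principle applied to the lithosphere: the weight of the topography is balanced by the buoyancy of the root, ρ_c h = (ρ_m − ρ_c) r.
r = h · ρ_c / (ρ_m − ρ_c) = 3.46 km × 2.66 / (3.33 − 2.66) = 13.7 km.

13.7 km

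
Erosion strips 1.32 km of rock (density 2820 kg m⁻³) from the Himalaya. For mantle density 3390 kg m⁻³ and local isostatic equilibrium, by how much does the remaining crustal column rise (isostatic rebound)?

1.1 km

Unloading: uplift u = e ρ_c/ρ_m = 1.32 km × 2820/3390 = 1.1 km.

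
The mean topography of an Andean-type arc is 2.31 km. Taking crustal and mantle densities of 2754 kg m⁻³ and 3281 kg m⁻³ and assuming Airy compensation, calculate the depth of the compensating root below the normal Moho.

In Airy isostatic equilibrium: the weight of the topography is balanced by the buoyancy of the root, ρ_c h = (ρ_m − ρ_c) r.
r = h · ρ_c / (ρ_m − ρ_c) = 2.31 km × 2754 / (3281 − 2754) = 12.1 km.

12.1 km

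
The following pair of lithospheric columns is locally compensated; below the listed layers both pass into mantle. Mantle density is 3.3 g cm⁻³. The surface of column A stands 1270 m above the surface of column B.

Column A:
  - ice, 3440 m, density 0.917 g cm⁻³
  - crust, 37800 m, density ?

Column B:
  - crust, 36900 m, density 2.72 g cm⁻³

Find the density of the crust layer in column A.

Take the compensation level at the base of the deeper column (depth z_c below the surface of column A) and equate Σ ρ_i t_i down to z_c; mantle fills any gap and the z_c terms cancel.
Column A: 3440×0.917 + 37800×ρ + (z_c − 41240)×3.3
Column B: 1270×0 + 36900×2.72 + (z_c − 1270 − 36900)×3.3
The z_c×3.3 term appears on both sides and cancels. Collect the known terms of each column as K = Σ(ρt)_known − 3.3 × (depth of known layers): K_A = 3154.48 − 3.3×41240 = −132937.52; K_B = 100368 − 3.3×(1270 + 36900) = −25593.
Balance: K_A + 37800×ρ = K_B, so ρ = (K_B − K_A)/37800 = 107345/37800 = 2.84 g cm⁻³.

2.84 g cm⁻³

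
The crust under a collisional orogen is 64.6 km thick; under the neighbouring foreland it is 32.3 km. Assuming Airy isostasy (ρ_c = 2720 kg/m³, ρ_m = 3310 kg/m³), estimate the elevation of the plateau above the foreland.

5.76 km

Excess crust Δ = 64.6 km − 32.3 km = 32.3 km, split between elevation h and root r with h + r = Δ.
Airy balance ρ_c h = (ρ_m − ρ_c) r gives r = h ρ_c/(ρ_m − ρ_c), so h (1 + ρ_c/(ρ_m − ρ_c)) = Δ, i.e. h = Δ (ρ_m − ρ_c)/ρ_m.
h = 32.3 km × 590/3310 = 5.76 km.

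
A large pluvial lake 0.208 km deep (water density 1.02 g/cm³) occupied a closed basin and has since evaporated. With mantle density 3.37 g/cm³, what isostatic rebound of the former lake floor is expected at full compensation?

0.063 km

u = d ρ_w/ρ_m = 0.208 km × 1.02/3.37 = 0.063 km.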